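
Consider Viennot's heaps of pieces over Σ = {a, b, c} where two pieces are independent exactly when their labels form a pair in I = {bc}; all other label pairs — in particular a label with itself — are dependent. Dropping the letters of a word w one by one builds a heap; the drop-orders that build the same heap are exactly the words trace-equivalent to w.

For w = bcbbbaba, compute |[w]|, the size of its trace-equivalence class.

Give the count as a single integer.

5

piece 0:b — minimal
piece 1:c — minimal
piece 2:b rests on {0:b}
piece 3:b rests on {2:b}
piece 4:b rests on {3:b}
piece 5:a rests on {1:c, 4:b}
piece 6:b rests on {5:a}
piece 7:a rests on {6:b}
minimal pieces: {0:b, 1:c}
ways to finish when only these pieces remain (= sum over removing one remaining piece with nothing left below it):
  1 left: {7}→1
  2 left: {6,7}→1
  3 left: {5,6,7}→1
  4 left: {1,5,6,7}→1  {4,5,6,7}→1
  5 left: {1,4,5,6,7}→2  {3,4,5,6,7}→1
  6 left: {1,3,4,5,6,7}→3  {2,3,4,5,6,7}→1
  placing 0:b first → 4 extensions
  placing 1:c first → 1 extensions
total linear extensions = 5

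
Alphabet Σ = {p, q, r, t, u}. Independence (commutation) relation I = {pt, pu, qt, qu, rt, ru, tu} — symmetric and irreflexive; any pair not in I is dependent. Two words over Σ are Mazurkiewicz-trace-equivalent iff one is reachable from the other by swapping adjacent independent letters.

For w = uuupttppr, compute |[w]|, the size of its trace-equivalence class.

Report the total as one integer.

1260

drop 0:u onto floor
drop 1:u onto {0:u}
drop 2:u onto {1:u}
drop 3:p onto floor
drop 4:t onto floor
drop 5:t onto {4:t}
drop 6:p onto {3:p}
drop 7:p onto {6:p}
drop 8:r onto {7:p}
ground layer = {0:u, 3:p, 4:t}
drop-orders for the pieces not yet dropped (sum over which currently-grounded one goes next):
  1 to go: {2} 1  {5} 1  {8} 1
  2 to go: {1,2} 1  {2,5} 2  {2,8} 2  {4,5} 1  {5,8} 2  {7,8} 1
  3 to go: {0,1,2} 1  {1,2,5} 3  {1,2,8} 3  {2,4,5} 3  {2,5,8} 6  {2,7,8} 3  {4,5,8} 3  {5,7,8} 3  {6,7,8} 1
  4 to go: {0,1,2,5} 4  {0,1,2,8} 4  {1,2,4,5} 6  {1,2,5,8} 12  {1,2,7,8} 6  {2,4,5,8} 12  {2,5,7,8} 12  {2,6,7,8} 4  {3,6,7,8} 1  {4,5,7,8} 6  {5,6,7,8} 4
  5 to go: {0,1,2,4,5} 10  {0,1,2,5,8} 20  {0,1,2,7,8} 10  {1,2,4,5,8} 30  {1,2,5,7,8} 30  {1,2,6,7,8} 10  {2,3,6,7,8} 5  {2,4,5,7,8} 30  {2,5,6,7,8} 20  {3,5,6,7,8} 5  {4,5,6,7,8} 10
  6 to go: {0,1,2,4,5,8} 60  {0,1,2,5,7,8} 60  {0,1,2,6,7,8} 20  {1,2,3,6,7,8} 15  {1,2,4,5,7,8} 90  {1,2,5,6,7,8} 60  {2,3,5,6,7,8} 30  {2,4,5,6,7,8} 60  {3,4,5,6,7,8} 15
  7 to go: {0,1,2,3,6,7,8} 35  {0,1,2,4,5,7,8} 210  {0,1,2,5,6,7,8} 140  {1,2,3,5,6,7,8} 105  {1,2,4,5,6,7,8} 210  {2,3,4,5,6,7,8} 105
  if 0:u drops first: 420 orders
  if 3:p drops first: 560 orders
  if 4:t drops first: 280 orders
heap linearizations: 1260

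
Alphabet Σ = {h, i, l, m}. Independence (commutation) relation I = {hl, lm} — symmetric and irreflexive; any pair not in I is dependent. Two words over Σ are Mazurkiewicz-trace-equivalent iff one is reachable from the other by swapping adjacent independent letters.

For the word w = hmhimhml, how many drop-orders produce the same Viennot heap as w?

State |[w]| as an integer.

0(h) covers ∅
1(m) covers 0:h
2(h) covers 1:m
3(i) covers 2:h
4(m) covers 3:i
5(h) covers 4:m
6(m) covers 5:h
7(l) covers 3:i
floor of heap: 0:h
completions by unplaced set U, small U first (add the entries for U minus each lowest piece of U):
  |U|=1: {6}:1  {7}:1
  |U|=2: {5,6}:1  {6,7}:2
  |U|=3: {4,5,6}:1  {5,6,7}:3
  |U|=4: {4,5,6,7}:4
  |U|=5: {3,4,5,6,7}:4
  |U|=6: {2,3,4,5,6,7}:4
  start at 0(h): 4

4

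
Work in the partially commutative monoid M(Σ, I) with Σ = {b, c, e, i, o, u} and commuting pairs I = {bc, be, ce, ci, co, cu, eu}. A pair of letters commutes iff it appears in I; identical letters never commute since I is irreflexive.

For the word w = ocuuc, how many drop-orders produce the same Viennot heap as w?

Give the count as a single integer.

10

#0=o has no predecessor
#1=c has no predecessor
#2=u depends on [0:o]
#3=u depends on [2:u]
#4=c depends on [1:c]
sources: [0:o, 1:c]
N(rest) = Σ N(rest − s) over sources s of rest; N(one piece) = 1:
  size 1 → [3]=1  [4]=1
  size 2 → [1,4]=1  [2,3]=1  [3,4]=2
  size 3 → [0,2,3]=1  [1,3,4]=3  [2,3,4]=3
  first=0(o) contributes 6
  first=1(c) contributes 4
|[w]| = 10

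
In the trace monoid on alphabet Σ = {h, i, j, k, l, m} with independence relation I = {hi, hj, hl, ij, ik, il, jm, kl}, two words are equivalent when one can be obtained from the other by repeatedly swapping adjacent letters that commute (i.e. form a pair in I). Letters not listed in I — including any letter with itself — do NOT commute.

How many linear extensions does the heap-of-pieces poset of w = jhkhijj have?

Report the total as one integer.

42

piece 0:j — minimal
piece 1:h — minimal
piece 2:k rests on {0:j, 1:h}
piece 3:h rests on {2:k}
piece 4:i — minimal
piece 5:j rests on {2:k}
piece 6:j rests on {5:j}
minimal pieces: {0:j, 1:h, 4:i}
ways to finish when only these pieces remain (= sum over removing one remaining piece with nothing left below it):
  1 left: {3}→1  {4}→1  {6}→1
  2 left: {3,4}→2  {3,6}→2  {4,6}→2  {5,6}→1
  3 left: {3,4,6}→6  {3,5,6}→3  {4,5,6}→3
  4 left: {2,3,5,6}→3  {3,4,5,6}→12
  5 left: {0,2,3,5,6}→3  {1,2,3,5,6}→3  {2,3,4,5,6}→15
  placing 0:j first → 18 extensions
  placing 1:h first → 18 extensions
  placing 4:i first → 6 extensions
total linear extensions = 42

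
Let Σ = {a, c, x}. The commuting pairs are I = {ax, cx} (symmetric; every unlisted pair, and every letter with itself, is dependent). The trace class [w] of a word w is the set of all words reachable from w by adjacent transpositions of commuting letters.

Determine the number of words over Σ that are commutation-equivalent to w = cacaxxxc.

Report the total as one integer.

56

drop 0:c onto floor
drop 1:a onto {0:c}
drop 2:c onto {1:a}
drop 3:a onto {2:c}
drop 4:x onto floor
drop 5:x onto {4:x}
drop 6:x onto {5:x}
drop 7:c onto {3:a}
ground layer = {0:c, 4:x}
drop-orders for the pieces not yet dropped (sum over which currently-grounded one goes next):
  1 to go: {6} 1  {7} 1
  2 to go: {3,7} 1  {5,6} 1  {6,7} 2
  3 to go: {2,3,7} 1  {3,6,7} 3  {4,5,6} 1  {5,6,7} 3
  4 to go: {1,2,3,7} 1  {2,3,6,7} 4  {3,5,6,7} 6  {4,5,6,7} 4
  5 to go: {0,1,2,3,7} 1  {1,2,3,6,7} 5  {2,3,5,6,7} 10  {3,4,5,6,7} 10
  6 to go: {0,1,2,3,6,7} 6  {1,2,3,5,6,7} 15  {2,3,4,5,6,7} 20
  if 0:c drops first: 35 orders
  if 4:x drops first: 21 orders
heap linearizations: 56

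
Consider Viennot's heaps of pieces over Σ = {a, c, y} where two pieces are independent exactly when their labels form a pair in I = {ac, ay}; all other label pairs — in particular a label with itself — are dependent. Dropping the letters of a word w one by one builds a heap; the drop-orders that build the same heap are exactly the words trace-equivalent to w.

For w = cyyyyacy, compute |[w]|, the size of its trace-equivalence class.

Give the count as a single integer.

8

piece 0:c — minimal
piece 1:y rests on {0:c}
piece 2:y rests on {1:y}
piece 3:y rests on {2:y}
piece 4:y rests on {3:y}
piece 5:a — minimal
piece 6:c rests on {4:y}
piece 7:y rests on {6:c}
minimal pieces: {0:c, 5:a}
ways to finish when only these pieces remain (= sum over removing one remaining piece with nothing left below it):
  1 left: {5}→1  {7}→1
  2 left: {5,7}→2  {6,7}→1
  3 left: {4,6,7}→1  {5,6,7}→3
  4 left: {3,4,6,7}→1  {4,5,6,7}→4
  5 left: {2,3,4,6,7}→1  {3,4,5,6,7}→5
  6 left: {1,2,3,4,6,7}→1  {2,3,4,5,6,7}→6
  placing 0:c first → 7 extensions
  placing 5:a first → 1 extensions
total linear extensions = 8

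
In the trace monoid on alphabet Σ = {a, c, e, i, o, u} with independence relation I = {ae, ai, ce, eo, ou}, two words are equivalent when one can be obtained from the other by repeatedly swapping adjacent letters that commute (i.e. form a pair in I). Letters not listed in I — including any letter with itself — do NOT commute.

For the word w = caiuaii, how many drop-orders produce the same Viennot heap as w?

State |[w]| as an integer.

#0=c has no predecessor
#1=a depends on [0:c]
#2=i depends on [0:c]
#3=u depends on [1:a, 2:i]
#4=a depends on [3:u]
#5=i depends on [3:u]
#6=i depends on [5:i]
sources: [0:c]
N(rest) = Σ N(rest − s) over sources s of rest; N(one piece) = 1:
  size 1 → [4]=1  [6]=1
  size 2 → [4,6]=2  [5,6]=1
  size 3 → [4,5,6]=3
  size 4 → [3,4,5,6]=3
  size 5 → [1,3,4,5,6]=3  [2,3,4,5,6]=3
  first=0(c) contributes 6

6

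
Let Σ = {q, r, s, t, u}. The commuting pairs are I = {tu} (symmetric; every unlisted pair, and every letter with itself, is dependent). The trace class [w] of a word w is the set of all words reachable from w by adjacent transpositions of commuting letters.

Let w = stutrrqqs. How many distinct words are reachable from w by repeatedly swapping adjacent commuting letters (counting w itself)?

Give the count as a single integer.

3

drop 0:s onto floor
drop 1:t onto {0:s}
drop 2:u onto {0:s}
drop 3:t onto {1:t}
drop 4:r onto {2:u, 3:t}
drop 5:r onto {4:r}
drop 6:q onto {5:r}
drop 7:q onto {6:q}
drop 8:s onto {7:q}
ground layer = {0:s}
drop-orders for the pieces not yet dropped (sum over which currently-grounded one goes next):
  1 to go: {8} 1
  2 to go: {7,8} 1
  3 to go: {6,7,8} 1
  4 to go: {5,6,7,8} 1
  5 to go: {4,5,6,7,8} 1
  6 to go: {2,4,5,6,7,8} 1  {3,4,5,6,7,8} 1
  7 to go: {1,3,4,5,6,7,8} 1  {2,3,4,5,6,7,8} 2
  if 0:s drops first: 3 orders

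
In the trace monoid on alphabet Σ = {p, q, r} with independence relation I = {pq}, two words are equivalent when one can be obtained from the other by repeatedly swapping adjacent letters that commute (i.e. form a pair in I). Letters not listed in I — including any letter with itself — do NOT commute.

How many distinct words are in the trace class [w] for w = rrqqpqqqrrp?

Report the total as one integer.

6

0(r) covers ∅
1(r) covers 0:r
2(q) covers 1:r
3(q) covers 2:q
4(p) covers 1:r
5(q) covers 3:q
6(q) covers 5:q
7(q) covers 6:q
8(r) covers 4:p, 7:q
9(r) covers 8:r
10(p) covers 9:r
floor of heap: 0:r
completions by unplaced set U, small U first (add the entries for U minus each lowest piece of U):
  |U|=1: {10}:1
  |U|=2: {9,10}:1
  |U|=3: {8,9,10}:1
  |U|=4: {4,8,9,10}:1  {7,8,9,10}:1
  |U|=5: {4,7,8,9,10}:2  {6,7,8,9,10}:1
  |U|=6: {4,6,7,8,9,10}:3  {5,6,7,8,9,10}:1
  |U|=7: {3,5,6,7,8,9,10}:1  {4,5,6,7,8,9,10}:4
  |U|=8: {2,3,5,6,7,8,9,10}:1  {3,4,5,6,7,8,9,10}:5
  |U|=9: {2,3,4,5,6,7,8,9,10}:6
  start at 0(r): 6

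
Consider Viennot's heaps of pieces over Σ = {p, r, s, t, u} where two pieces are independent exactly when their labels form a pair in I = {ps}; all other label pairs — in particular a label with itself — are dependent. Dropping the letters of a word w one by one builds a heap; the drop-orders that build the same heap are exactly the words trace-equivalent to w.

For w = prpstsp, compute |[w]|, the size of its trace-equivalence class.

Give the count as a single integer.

4

drop 0:p onto floor
drop 1:r onto {0:p}
drop 2:p onto {1:r}
drop 3:s onto {1:r}
drop 4:t onto {2:p, 3:s}
drop 5:s onto {4:t}
drop 6:p onto {4:t}
ground layer = {0:p}
drop-orders for the pieces not yet dropped (sum over which currently-grounded one goes next):
  1 to go: {5} 1  {6} 1
  2 to go: {5,6} 2
  3 to go: {4,5,6} 2
  4 to go: {2,4,5,6} 2  {3,4,5,6} 2
  5 to go: {2,3,4,5,6} 4
  if 0:p drops first: 4 orders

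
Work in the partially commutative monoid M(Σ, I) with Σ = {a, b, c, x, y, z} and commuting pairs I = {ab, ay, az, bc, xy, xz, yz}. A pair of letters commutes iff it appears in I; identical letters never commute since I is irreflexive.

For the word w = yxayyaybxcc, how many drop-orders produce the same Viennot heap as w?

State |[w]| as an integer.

55

0(y) covers ∅
1(x) covers ∅
2(a) covers 1:x
3(y) covers 0:y
4(y) covers 3:y
5(a) covers 2:a
6(y) covers 4:y
7(b) covers 1:x, 6:y
8(x) covers 5:a, 7:b
9(c) covers 8:x
10(c) covers 9:c
floor of heap: 0:y, 1:x
completions by unplaced set U, small U first (add the entries for U minus each lowest piece of U):
  |U|=1: {10}:1
  |U|=2: {9,10}:1
  |U|=3: {8,9,10}:1
  |U|=4: {5,8,9,10}:1  {7,8,9,10}:1
  |U|=5: {2,5,8,9,10}:1  {5,7,8,9,10}:2  {6,7,8,9,10}:1
  |U|=6: {2,5,7,8,9,10}:3  {4,6,7,8,9,10}:1  {5,6,7,8,9,10}:3
  |U|=7: {1,2,5,7,8,9,10}:3  {2,5,6,7,8,9,10}:6  {3,4,6,7,8,9,10}:1  {4,5,6,7,8,9,10}:4
  |U|=8: {0,3,4,6,7,8,9,10}:1  {1,2,5,6,7,8,9,10}:9  {2,4,5,6,7,8,9,10}:10  {3,4,5,6,7,8,9,10}:5
  |U|=9: {0,3,4,5,6,7,8,9,10}:6  {1,2,4,5,6,7,8,9,10}:19  {2,3,4,5,6,7,8,9,10}:15
  start at 0(y): 34
  start at 1(x): 21
sum over floor = 55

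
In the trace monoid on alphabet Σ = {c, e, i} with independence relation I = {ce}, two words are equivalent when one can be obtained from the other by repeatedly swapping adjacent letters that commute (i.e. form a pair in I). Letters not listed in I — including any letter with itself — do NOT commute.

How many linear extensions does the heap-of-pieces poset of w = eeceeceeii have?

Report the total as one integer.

drop 0:e onto floor
drop 1:e onto {0:e}
drop 2:c onto floor
drop 3:e onto {1:e}
drop 4:e onto {3:e}
drop 5:c onto {2:c}
drop 6:e onto {4:e}
drop 7:e onto {6:e}
drop 8:i onto {5:c, 7:e}
drop 9:i onto {8:i}
ground layer = {0:e, 2:c}
drop-orders for the pieces not yet dropped (sum over which currently-grounded one goes next):
  1 to go: {9} 1
  2 to go: {8,9} 1
  3 to go: {5,8,9} 1  {7,8,9} 1
  4 to go: {2,5,8,9} 1  {5,7,8,9} 2  {6,7,8,9} 1
  5 to go: {2,5,7,8,9} 3  {4,6,7,8,9} 1  {5,6,7,8,9} 3
  6 to go: {2,5,6,7,8,9} 6  {3,4,6,7,8,9} 1  {4,5,6,7,8,9} 4
  7 to go: {1,3,4,6,7,8,9} 1  {2,4,5,6,7,8,9} 10  {3,4,5,6,7,8,9} 5
  8 to go: {0,1,3,4,6,7,8,9} 1  {1,3,4,5,6,7,8,9} 6  {2,3,4,5,6,7,8,9} 15
  if 0:e drops first: 21 orders
  if 2:c drops first: 7 orders
heap linearizations: 28

28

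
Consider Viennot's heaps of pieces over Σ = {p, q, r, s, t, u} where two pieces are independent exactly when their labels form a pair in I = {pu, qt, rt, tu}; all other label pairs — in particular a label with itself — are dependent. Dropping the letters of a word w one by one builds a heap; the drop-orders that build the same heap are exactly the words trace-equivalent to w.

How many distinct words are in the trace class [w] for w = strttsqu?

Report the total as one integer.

4

#0=s has no predecessor
#1=t depends on [0:s]
#2=r depends on [0:s]
#3=t depends on [1:t]
#4=t depends on [3:t]
#5=s depends on [2:r, 4:t]
#6=q depends on [5:s]
#7=u depends on [6:q]
sources: [0:s]
N(rest) = Σ N(rest − s) over sources s of rest; N(one piece) = 1:
  size 1 → [7]=1
  size 2 → [6,7]=1
  size 3 → [5,6,7]=1
  size 4 → [2,5,6,7]=1  [4,5,6,7]=1
  size 5 → [2,4,5,6,7]=2  [3,4,5,6,7]=1
  size 6 → [1,3,4,5,6,7]=1  [2,3,4,5,6,7]=3
  first=0(s) contributes 4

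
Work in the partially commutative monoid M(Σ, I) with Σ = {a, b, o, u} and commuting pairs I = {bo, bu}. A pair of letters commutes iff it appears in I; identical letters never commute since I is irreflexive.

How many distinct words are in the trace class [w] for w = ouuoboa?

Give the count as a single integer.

piece 0:o — minimal
piece 1:u rests on {0:o}
piece 2:u rests on {1:u}
piece 3:o rests on {2:u}
piece 4:b — minimal
piece 5:o rests on {3:o}
piece 6:a rests on {4:b, 5:o}
minimal pieces: {0:o, 4:b}
ways to finish when only these pieces remain (= sum over removing one remaining piece with nothing left below it):
  1 left: {6}→1
  2 left: {4,6}→1  {5,6}→1
  3 left: {3,5,6}→1  {4,5,6}→2
  4 left: {2,3,5,6}→1  {3,4,5,6}→3
  5 left: {1,2,3,5,6}→1  {2,3,4,5,6}→4
  placing 0:o first → 5 extensions
  placing 4:b first → 1 extensions
total linear extensions = 6

6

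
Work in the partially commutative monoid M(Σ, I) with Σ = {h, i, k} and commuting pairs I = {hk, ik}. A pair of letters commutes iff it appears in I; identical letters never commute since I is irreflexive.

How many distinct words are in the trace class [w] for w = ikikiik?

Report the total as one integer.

35

drop 0:i onto floor
drop 1:k onto floor
drop 2:i onto {0:i}
drop 3:k onto {1:k}
drop 4:i onto {2:i}
drop 5:i onto {4:i}
drop 6:k onto {3:k}
ground layer = {0:i, 1:k}
drop-orders for the pieces not yet dropped (sum over which currently-grounded one goes next):
  1 to go: {5} 1  {6} 1
  2 to go: {3,6} 1  {4,5} 1  {5,6} 2
  3 to go: {1,3,6} 1  {2,4,5} 1  {3,5,6} 3  {4,5,6} 3
  4 to go: {0,2,4,5} 1  {1,3,5,6} 4  {2,4,5,6} 4  {3,4,5,6} 6
  5 to go: {0,2,4,5,6} 5  {1,3,4,5,6} 10  {2,3,4,5,6} 10
  if 0:i drops first: 20 orders
  if 1:k drops first: 15 orders
heap linearizations: 35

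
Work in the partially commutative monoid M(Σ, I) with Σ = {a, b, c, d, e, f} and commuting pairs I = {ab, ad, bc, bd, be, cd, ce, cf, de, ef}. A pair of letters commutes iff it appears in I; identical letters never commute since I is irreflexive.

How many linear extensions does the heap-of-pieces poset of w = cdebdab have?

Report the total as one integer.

420

drop 0:c onto floor
drop 1:d onto floor
drop 2:e onto floor
drop 3:b onto floor
drop 4:d onto {1:d}
drop 5:a onto {0:c, 2:e}
drop 6:b onto {3:b}
ground layer = {0:c, 1:d, 2:e, 3:b}
drop-orders for the pieces not yet dropped (sum over which currently-grounded one goes next):
  1 to go: {4} 1  {5} 1  {6} 1
  2 to go: {0,5} 1  {1,4} 1  {2,5} 1  {3,6} 1  {4,5} 2  {4,6} 2  {5,6} 2
  3 to go: {0,2,5} 2  {0,4,5} 3  {0,5,6} 3  {1,4,5} 3  {1,4,6} 3  {2,4,5} 3  {2,5,6} 3  {3,4,6} 3  {3,5,6} 3  {4,5,6} 6
  4 to go: {0,1,4,5} 6  {0,2,4,5} 8  {0,2,5,6} 8  {0,3,5,6} 6  {0,4,5,6} 12  {1,2,4,5} 6  {1,3,4,6} 6  {1,4,5,6} 12  {2,3,5,6} 6  {2,4,5,6} 12  {3,4,5,6} 12
  5 to go: {0,1,2,4,5} 20  {0,1,4,5,6} 30  {0,2,3,5,6} 20  {0,2,4,5,6} 40  {0,3,4,5,6} 30  {1,2,4,5,6} 30  {1,3,4,5,6} 30  {2,3,4,5,6} 30
  if 0:c drops first: 90 orders
  if 1:d drops first: 120 orders
  if 2:e drops first: 90 orders
  if 3:b drops first: 120 orders
heap linearizations: 420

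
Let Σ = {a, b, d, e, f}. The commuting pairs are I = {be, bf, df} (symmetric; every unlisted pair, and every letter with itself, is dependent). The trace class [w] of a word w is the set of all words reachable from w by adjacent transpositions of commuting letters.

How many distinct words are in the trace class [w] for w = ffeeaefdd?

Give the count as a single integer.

3

drop 0:f onto floor
drop 1:f onto {0:f}
drop 2:e onto {1:f}
drop 3:e onto {2:e}
drop 4:a onto {3:e}
drop 5:e onto {4:a}
drop 6:f onto {5:e}
drop 7:d onto {5:e}
drop 8:d onto {7:d}
ground layer = {0:f}
drop-orders for the pieces not yet dropped (sum over which currently-grounded one goes next):
  1 to go: {6} 1  {8} 1
  2 to go: {6,8} 2  {7,8} 1
  3 to go: {6,7,8} 3
  4 to go: {5,6,7,8} 3
  5 to go: {4,5,6,7,8} 3
  6 to go: {3,4,5,6,7,8} 3
  7 to go: {2,3,4,5,6,7,8} 3
  if 0:f drops first: 3 orders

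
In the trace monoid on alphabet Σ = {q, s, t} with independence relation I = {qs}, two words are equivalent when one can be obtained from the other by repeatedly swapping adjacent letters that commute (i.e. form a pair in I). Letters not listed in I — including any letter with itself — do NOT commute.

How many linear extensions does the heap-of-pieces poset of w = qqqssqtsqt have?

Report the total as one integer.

30

#0=q has no predecessor
#1=q depends on [0:q]
#2=q depends on [1:q]
#3=s has no predecessor
#4=s depends on [3:s]
#5=q depends on [2:q]
#6=t depends on [4:s, 5:q]
#7=s depends on [6:t]
#8=q depends on [6:t]
#9=t depends on [7:s, 8:q]
sources: [0:q, 3:s]
N(rest) = Σ N(rest − s) over sources s of rest; N(one piece) = 1:
  size 1 → [9]=1
  size 2 → [7,9]=1  [8,9]=1
  size 3 → [7,8,9]=2
  size 4 → [6,7,8,9]=2
  size 5 → [4,6,7,8,9]=2  [5,6,7,8,9]=2
  size 6 → [2,5,6,7,8,9]=2  [3,4,6,7,8,9]=2  [4,5,6,7,8,9]=4
  size 7 → [1,2,5,6,7,8,9]=2  [2,4,5,6,7,8,9]=6  [3,4,5,6,7,8,9]=6
  size 8 → [0,1,2,5,6,7,8,9]=2  [1,2,4,5,6,7,8,9]=8  [2,3,4,5,6,7,8,9]=12
  first=0(q) contributes 20
  first=3(s) contributes 10
|[w]| = 30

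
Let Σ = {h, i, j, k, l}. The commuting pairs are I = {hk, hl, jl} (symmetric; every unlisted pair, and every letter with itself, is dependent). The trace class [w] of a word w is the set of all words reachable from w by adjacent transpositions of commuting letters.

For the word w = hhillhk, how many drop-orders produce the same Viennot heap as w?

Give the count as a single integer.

4

#0=h has no predecessor
#1=h depends on [0:h]
#2=i depends on [1:h]
#3=l depends on [2:i]
#4=l depends on [3:l]
#5=h depends on [2:i]
#6=k depends on [4:l]
sources: [0:h]
N(rest) = Σ N(rest − s) over sources s of rest; N(one piece) = 1:
  size 1 → [5]=1  [6]=1
  size 2 → [4,6]=1  [5,6]=2
  size 3 → [3,4,6]=1  [4,5,6]=3
  size 4 → [3,4,5,6]=4
  size 5 → [2,3,4,5,6]=4
  first=0(h) contributes 4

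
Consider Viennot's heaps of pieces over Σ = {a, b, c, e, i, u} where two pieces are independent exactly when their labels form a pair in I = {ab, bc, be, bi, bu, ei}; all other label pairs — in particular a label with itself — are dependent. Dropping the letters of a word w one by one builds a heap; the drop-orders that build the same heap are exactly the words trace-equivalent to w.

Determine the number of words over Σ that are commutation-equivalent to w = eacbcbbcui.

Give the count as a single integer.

piece 0:e — minimal
piece 1:a rests on {0:e}
piece 2:c rests on {1:a}
piece 3:b — minimal
piece 4:c rests on {2:c}
piece 5:b rests on {3:b}
piece 6:b rests on {5:b}
piece 7:c rests on {4:c}
piece 8:u rests on {7:c}
piece 9:i rests on {8:u}
minimal pieces: {0:e, 3:b}
ways to finish when only these pieces remain (= sum over removing one remaining piece with nothing left below it):
  1 left: {6}→1  {9}→1
  2 left: {5,6}→1  {6,9}→2  {8,9}→1
  3 left: {3,5,6}→1  {5,6,9}→3  {6,8,9}→3  {7,8,9}→1
  4 left: {3,5,6,9}→4  {4,7,8,9}→1  {5,6,8,9}→6  {6,7,8,9}→4
  5 left: {2,4,7,8,9}→1  {3,5,6,8,9}→10  {4,6,7,8,9}→5  {5,6,7,8,9}→10
  6 left: {1,2,4,7,8,9}→1  {2,4,6,7,8,9}→6  {3,5,6,7,8,9}→20  {4,5,6,7,8,9}→15
  7 left: {0,1,2,4,7,8,9}→1  {1,2,4,6,7,8,9}→7  {2,4,5,6,7,8,9}→21  {3,4,5,6,7,8,9}→35
  8 left: {0,1,2,4,6,7,8,9}→8  {1,2,4,5,6,7,8,9}→28  {2,3,4,5,6,7,8,9}→56
  placing 0:e first → 84 extensions
  placing 3:b first → 36 extensions
total linear extensions = 120

120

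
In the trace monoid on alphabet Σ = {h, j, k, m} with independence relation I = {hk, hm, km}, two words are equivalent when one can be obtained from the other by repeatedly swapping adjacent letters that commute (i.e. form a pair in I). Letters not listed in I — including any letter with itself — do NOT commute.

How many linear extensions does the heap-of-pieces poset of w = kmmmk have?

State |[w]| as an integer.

drop 0:k onto floor
drop 1:m onto floor
drop 2:m onto {1:m}
drop 3:m onto {2:m}
drop 4:k onto {0:k}
ground layer = {0:k, 1:m}
drop-orders for the pieces not yet dropped (sum over which currently-grounded one goes next):
  1 to go: {3} 1  {4} 1
  2 to go: {0,4} 1  {2,3} 1  {3,4} 2
  3 to go: {0,3,4} 3  {1,2,3} 1  {2,3,4} 3
  if 0:k drops first: 4 orders
  if 1:m drops first: 6 orders
heap linearizations: 10

10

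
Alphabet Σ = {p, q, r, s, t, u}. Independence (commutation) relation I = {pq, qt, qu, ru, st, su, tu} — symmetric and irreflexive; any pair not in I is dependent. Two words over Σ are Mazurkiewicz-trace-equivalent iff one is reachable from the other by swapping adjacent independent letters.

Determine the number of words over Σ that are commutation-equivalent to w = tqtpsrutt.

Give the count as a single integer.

drop 0:t onto floor
drop 1:q onto floor
drop 2:t onto {0:t}
drop 3:p onto {2:t}
drop 4:s onto {1:q, 3:p}
drop 5:r onto {4:s}
drop 6:u onto {3:p}
drop 7:t onto {5:r}
drop 8:t onto {7:t}
ground layer = {0:t, 1:q}
drop-orders for the pieces not yet dropped (sum over which currently-grounded one goes next):
  1 to go: {6} 1  {8} 1
  2 to go: {6,8} 2  {7,8} 1
  3 to go: {5,7,8} 1  {6,7,8} 3
  4 to go: {4,5,7,8} 1  {5,6,7,8} 4
  5 to go: {1,4,5,7,8} 1  {4,5,6,7,8} 5
  6 to go: {1,4,5,6,7,8} 6  {3,4,5,6,7,8} 5
  7 to go: {1,3,4,5,6,7,8} 11  {2,3,4,5,6,7,8} 5
  if 0:t drops first: 16 orders
  if 1:q drops first: 5 orders
heap linearizations: 21

21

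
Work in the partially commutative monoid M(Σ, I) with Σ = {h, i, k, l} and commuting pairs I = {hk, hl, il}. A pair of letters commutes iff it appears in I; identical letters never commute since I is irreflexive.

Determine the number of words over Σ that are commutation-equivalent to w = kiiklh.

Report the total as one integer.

3

#0=k has no predecessor
#1=i depends on [0:k]
#2=i depends on [1:i]
#3=k depends on [2:i]
#4=l depends on [3:k]
#5=h depends on [2:i]
sources: [0:k]
N(rest) = Σ N(rest − s) over sources s of rest; N(one piece) = 1:
  size 1 → [4]=1  [5]=1
  size 2 → [3,4]=1  [4,5]=2
  size 3 → [3,4,5]=3
  size 4 → [2,3,4,5]=3
  first=0(k) contributes 3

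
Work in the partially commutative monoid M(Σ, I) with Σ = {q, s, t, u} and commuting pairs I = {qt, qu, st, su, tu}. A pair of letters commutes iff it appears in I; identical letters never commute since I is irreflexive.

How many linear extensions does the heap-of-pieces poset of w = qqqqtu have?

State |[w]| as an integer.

30

piece 0:q — minimal
piece 1:q rests on {0:q}
piece 2:q rests on {1:q}
piece 3:q rests on {2:q}
piece 4:t — minimal
piece 5:u — minimal
minimal pieces: {0:q, 4:t, 5:u}
ways to finish when only these pieces remain (= sum over removing one remaining piece with nothing left below it):
  1 left: {3}→1  {4}→1  {5}→1
  2 left: {2,3}→1  {3,4}→2  {3,5}→2  {4,5}→2
  3 left: {1,2,3}→1  {2,3,4}→3  {2,3,5}→3  {3,4,5}→6
  4 left: {0,1,2,3}→1  {1,2,3,4}→4  {1,2,3,5}→4  {2,3,4,5}→12
  placing 0:q first → 20 extensions
  placing 4:t first → 5 extensions
  placing 5:u first → 5 extensions
total linear extensions = 30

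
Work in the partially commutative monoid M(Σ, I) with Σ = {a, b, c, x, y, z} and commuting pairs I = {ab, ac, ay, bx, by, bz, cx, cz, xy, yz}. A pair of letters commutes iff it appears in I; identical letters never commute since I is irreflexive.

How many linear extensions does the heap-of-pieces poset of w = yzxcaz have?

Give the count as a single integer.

piece 0:y — minimal
piece 1:z — minimal
piece 2:x rests on {1:z}
piece 3:c rests on {0:y}
piece 4:a rests on {2:x}
piece 5:z rests on {4:a}
minimal pieces: {0:y, 1:z}
ways to finish when only these pieces remain (= sum over removing one remaining piece with nothing left below it):
  1 left: {3}→1  {5}→1
  2 left: {0,3}→1  {3,5}→2  {4,5}→1
  3 left: {0,3,5}→3  {2,4,5}→1  {3,4,5}→3
  4 left: {0,3,4,5}→6  {1,2,4,5}→1  {2,3,4,5}→4
  placing 0:y first → 5 extensions
  placing 1:z first → 10 extensions
total linear extensions = 15

15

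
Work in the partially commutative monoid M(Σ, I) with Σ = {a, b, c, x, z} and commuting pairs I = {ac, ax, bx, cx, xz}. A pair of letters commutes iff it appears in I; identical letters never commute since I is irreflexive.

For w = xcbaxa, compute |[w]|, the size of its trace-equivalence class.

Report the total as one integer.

15

0(x) covers ∅
1(c) covers ∅
2(b) covers 1:c
3(a) covers 2:b
4(x) covers 0:x
5(a) covers 3:a
floor of heap: 0:x, 1:c
completions by unplaced set U, small U first (add the entries for U minus each lowest piece of U):
  |U|=1: {4}:1  {5}:1
  |U|=2: {0,4}:1  {3,5}:1  {4,5}:2
  |U|=3: {0,4,5}:3  {2,3,5}:1  {3,4,5}:3
  |U|=4: {0,3,4,5}:6  {1,2,3,5}:1  {2,3,4,5}:4
  start at 0(x): 5
  start at 1(c): 10
sum over floor = 15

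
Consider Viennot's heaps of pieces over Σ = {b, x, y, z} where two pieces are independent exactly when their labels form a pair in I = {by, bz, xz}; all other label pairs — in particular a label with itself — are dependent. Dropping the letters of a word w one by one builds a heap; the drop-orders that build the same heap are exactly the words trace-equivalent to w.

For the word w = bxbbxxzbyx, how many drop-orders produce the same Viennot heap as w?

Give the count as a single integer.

15

piece 0:b — minimal
piece 1:x rests on {0:b}
piece 2:b rests on {1:x}
piece 3:b rests on {2:b}
piece 4:x rests on {3:b}
piece 5:x rests on {4:x}
piece 6:z — minimal
piece 7:b rests on {5:x}
piece 8:y rests on {5:x, 6:z}
piece 9:x rests on {7:b, 8:y}
minimal pieces: {0:b, 6:z}
ways to finish when only these pieces remain (= sum over removing one remaining piece with nothing left below it):
  1 left: {9}→1
  2 left: {7,9}→1  {8,9}→1
  3 left: {6,8,9}→1  {7,8,9}→2
  4 left: {5,7,8,9}→2  {6,7,8,9}→3
  5 left: {4,5,7,8,9}→2  {5,6,7,8,9}→5
  6 left: {3,4,5,7,8,9}→2  {4,5,6,7,8,9}→7
  7 left: {2,3,4,5,7,8,9}→2  {3,4,5,6,7,8,9}→9
  8 left: {1,2,3,4,5,7,8,9}→2  {2,3,4,5,6,7,8,9}→11
  placing 0:b first → 13 extensions
  placing 6:z first → 2 extensions
total linear extensions = 15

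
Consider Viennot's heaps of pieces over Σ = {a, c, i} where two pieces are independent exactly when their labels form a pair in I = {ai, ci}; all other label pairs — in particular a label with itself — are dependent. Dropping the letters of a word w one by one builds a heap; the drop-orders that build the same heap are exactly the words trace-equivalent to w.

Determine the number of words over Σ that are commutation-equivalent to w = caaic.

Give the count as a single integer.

0(c) covers ∅
1(a) covers 0:c
2(a) covers 1:a
3(i) covers ∅
4(c) covers 2:a
floor of heap: 0:c, 3:i
completions by unplaced set U, small U first (add the entries for U minus each lowest piece of U):
  |U|=1: {3}:1  {4}:1
  |U|=2: {2,4}:1  {3,4}:2
  |U|=3: {1,2,4}:1  {2,3,4}:3
  start at 0(c): 4
  start at 3(i): 1
sum over floor = 5

5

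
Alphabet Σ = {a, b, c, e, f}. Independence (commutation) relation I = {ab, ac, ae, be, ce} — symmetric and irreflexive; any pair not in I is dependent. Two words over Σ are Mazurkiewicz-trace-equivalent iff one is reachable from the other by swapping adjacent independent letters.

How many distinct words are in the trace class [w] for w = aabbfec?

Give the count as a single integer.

12

0(a) covers ∅
1(a) covers 0:a
2(b) covers ∅
3(b) covers 2:b
4(f) covers 1:a, 3:b
5(e) covers 4:f
6(c) covers 4:f
floor of heap: 0:a, 2:b
completions by unplaced set U, small U first (add the entries for U minus each lowest piece of U):
  |U|=1: {5}:1  {6}:1
  |U|=2: {5,6}:2
  |U|=3: {4,5,6}:2
  |U|=4: {1,4,5,6}:2  {3,4,5,6}:2
  |U|=5: {0,1,4,5,6}:2  {1,3,4,5,6}:4  {2,3,4,5,6}:2
  start at 0(a): 6
  start at 2(b): 6
sum over floor = 12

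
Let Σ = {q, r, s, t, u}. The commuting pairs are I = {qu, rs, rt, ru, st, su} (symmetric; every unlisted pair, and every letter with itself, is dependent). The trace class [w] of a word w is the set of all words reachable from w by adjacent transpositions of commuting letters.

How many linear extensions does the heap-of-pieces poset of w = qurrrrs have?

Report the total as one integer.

35

#0=q has no predecessor
#1=u has no predecessor
#2=r depends on [0:q]
#3=r depends on [2:r]
#4=r depends on [3:r]
#5=r depends on [4:r]
#6=s depends on [0:q]
sources: [0:q, 1:u]
N(rest) = Σ N(rest − s) over sources s of rest; N(one piece) = 1:
  size 1 → [1]=1  [5]=1  [6]=1
  size 2 → [1,5]=2  [1,6]=2  [4,5]=1  [5,6]=2
  size 3 → [1,4,5]=3  [1,5,6]=6  [3,4,5]=1  [4,5,6]=3
  size 4 → [1,3,4,5]=4  [1,4,5,6]=12  [2,3,4,5]=1  [3,4,5,6]=4
  size 5 → [1,2,3,4,5]=5  [1,3,4,5,6]=20  [2,3,4,5,6]=5
  first=0(q) contributes 30
  first=1(u) contributes 5
|[w]| = 35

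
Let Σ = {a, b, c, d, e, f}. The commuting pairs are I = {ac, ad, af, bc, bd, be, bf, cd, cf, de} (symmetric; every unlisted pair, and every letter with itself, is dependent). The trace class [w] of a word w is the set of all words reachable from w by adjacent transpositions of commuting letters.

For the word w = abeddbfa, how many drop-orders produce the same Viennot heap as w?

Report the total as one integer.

drop 0:a onto floor
drop 1:b onto {0:a}
drop 2:e onto {0:a}
drop 3:d onto floor
drop 4:d onto {3:d}
drop 5:b onto {1:b}
drop 6:f onto {2:e, 4:d}
drop 7:a onto {2:e, 5:b}
ground layer = {0:a, 3:d}
drop-orders for the pieces not yet dropped (sum over which currently-grounded one goes next):
  1 to go: {6} 1  {7} 1
  2 to go: {4,6} 1  {5,7} 1  {6,7} 2
  3 to go: {1,5,7} 1  {2,6,7} 2  {3,4,6} 1  {4,6,7} 3  {5,6,7} 3
  4 to go: {1,5,6,7} 4  {2,4,6,7} 5  {2,5,6,7} 5  {3,4,6,7} 4  {4,5,6,7} 6
  5 to go: {1,2,5,6,7} 9  {1,4,5,6,7} 10  {2,3,4,6,7} 9  {2,4,5,6,7} 16  {3,4,5,6,7} 10
  6 to go: {0,1,2,5,6,7} 9  {1,2,4,5,6,7} 35  {1,3,4,5,6,7} 20  {2,3,4,5,6,7} 35
  if 0:a drops first: 90 orders
  if 3:d drops first: 44 orders
heap linearizations: 134

134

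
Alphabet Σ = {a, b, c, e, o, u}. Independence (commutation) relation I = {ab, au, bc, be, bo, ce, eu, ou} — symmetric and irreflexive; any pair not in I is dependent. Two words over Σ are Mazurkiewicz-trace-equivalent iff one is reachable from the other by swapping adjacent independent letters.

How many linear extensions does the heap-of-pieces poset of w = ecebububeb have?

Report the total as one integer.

240

piece 0:e — minimal
piece 1:c — minimal
piece 2:e rests on {0:e}
piece 3:b — minimal
piece 4:u rests on {1:c, 3:b}
piece 5:b rests on {4:u}
piece 6:u rests on {5:b}
piece 7:b rests on {6:u}
piece 8:e rests on {2:e}
piece 9:b rests on {7:b}
minimal pieces: {0:e, 1:c, 3:b}
ways to finish when only these pieces remain (= sum over removing one remaining piece with nothing left below it):
  1 left: {8}→1  {9}→1
  2 left: {2,8}→1  {7,9}→1  {8,9}→2
  3 left: {0,2,8}→1  {2,8,9}→3  {6,7,9}→1  {7,8,9}→3
  4 left: {0,2,8,9}→4  {2,7,8,9}→6  {5,6,7,9}→1  {6,7,8,9}→4
  5 left: {0,2,7,8,9}→10  {2,6,7,8,9}→10  {4,5,6,7,9}→1  {5,6,7,8,9}→5
  6 left: {0,2,6,7,8,9}→20  {1,4,5,6,7,9}→1  {2,5,6,7,8,9}→15  {3,4,5,6,7,9}→1  {4,5,6,7,8,9}→6
  7 left: {0,2,5,6,7,8,9}→35  {1,3,4,5,6,7,9}→2  {1,4,5,6,7,8,9}→7  {2,4,5,6,7,8,9}→21  {3,4,5,6,7,8,9}→7
  8 left: {0,2,4,5,6,7,8,9}→56  {1,2,4,5,6,7,8,9}→28  {1,3,4,5,6,7,8,9}→16  {2,3,4,5,6,7,8,9}→28
  placing 0:e first → 72 extensions
  placing 1:c first → 84 extensions
  placing 3:b first → 84 extensions
total linear extensions = 240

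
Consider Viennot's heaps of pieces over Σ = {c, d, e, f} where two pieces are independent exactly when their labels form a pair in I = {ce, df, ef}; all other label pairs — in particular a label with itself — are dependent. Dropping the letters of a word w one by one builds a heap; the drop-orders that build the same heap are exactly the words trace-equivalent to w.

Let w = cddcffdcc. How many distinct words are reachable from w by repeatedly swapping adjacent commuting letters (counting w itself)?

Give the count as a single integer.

3

0(c) covers ∅
1(d) covers 0:c
2(d) covers 1:d
3(c) covers 2:d
4(f) covers 3:c
5(f) covers 4:f
6(d) covers 3:c
7(c) covers 5:f, 6:d
8(c) covers 7:c
floor of heap: 0:c
completions by unplaced set U, small U first (add the entries for U minus each lowest piece of U):
  |U|=1: {8}:1
  |U|=2: {7,8}:1
  |U|=3: {5,7,8}:1  {6,7,8}:1
  |U|=4: {4,5,7,8}:1  {5,6,7,8}:2
  |U|=5: {4,5,6,7,8}:3
  |U|=6: {3,4,5,6,7,8}:3
  |U|=7: {2,3,4,5,6,7,8}:3
  start at 0(c): 3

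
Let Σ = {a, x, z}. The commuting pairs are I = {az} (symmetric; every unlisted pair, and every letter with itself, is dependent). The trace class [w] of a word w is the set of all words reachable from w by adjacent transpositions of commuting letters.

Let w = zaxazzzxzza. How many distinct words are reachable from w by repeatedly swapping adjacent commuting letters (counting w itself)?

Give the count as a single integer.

24

drop 0:z onto floor
drop 1:a onto floor
drop 2:x onto {0:z, 1:a}
drop 3:a onto {2:x}
drop 4:z onto {2:x}
drop 5:z onto {4:z}
drop 6:z onto {5:z}
drop 7:x onto {3:a, 6:z}
drop 8:z onto {7:x}
drop 9:z onto {8:z}
drop 10:a onto {7:x}
ground layer = {0:z, 1:a}
drop-orders for the pieces not yet dropped (sum over which currently-grounded one goes next):
  1 to go: {9} 1  {10} 1
  2 to go: {8,9} 1  {9,10} 2
  3 to go: {8,9,10} 3
  4 to go: {7,8,9,10} 3
  5 to go: {3,7,8,9,10} 3  {6,7,8,9,10} 3
  6 to go: {3,6,7,8,9,10} 6  {5,6,7,8,9,10} 3
  7 to go: {3,5,6,7,8,9,10} 9  {4,5,6,7,8,9,10} 3
  8 to go: {3,4,5,6,7,8,9,10} 12
  9 to go: {2,3,4,5,6,7,8,9,10} 12
  if 0:z drops first: 12 orders
  if 1:a drops first: 12 orders
heap linearizations: 24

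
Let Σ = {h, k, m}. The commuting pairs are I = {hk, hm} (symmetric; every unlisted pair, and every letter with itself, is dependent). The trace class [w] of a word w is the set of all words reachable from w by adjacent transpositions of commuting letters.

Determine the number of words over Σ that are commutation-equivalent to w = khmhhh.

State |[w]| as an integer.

15

0(k) covers ∅
1(h) covers ∅
2(m) covers 0:k
3(h) covers 1:h
4(h) covers 3:h
5(h) covers 4:h
floor of heap: 0:k, 1:h
completions by unplaced set U, small U first (add the entries for U minus each lowest piece of U):
  |U|=1: {2}:1  {5}:1
  |U|=2: {0,2}:1  {2,5}:2  {4,5}:1
  |U|=3: {0,2,5}:3  {2,4,5}:3  {3,4,5}:1
  |U|=4: {0,2,4,5}:6  {1,3,4,5}:1  {2,3,4,5}:4
  start at 0(k): 5
  start at 1(h): 10
sum over floor = 15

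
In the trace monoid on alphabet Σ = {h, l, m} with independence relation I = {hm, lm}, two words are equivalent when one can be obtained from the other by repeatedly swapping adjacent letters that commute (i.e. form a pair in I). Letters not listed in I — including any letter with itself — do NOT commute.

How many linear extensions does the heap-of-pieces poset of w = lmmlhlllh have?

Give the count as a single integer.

0(l) covers ∅
1(m) covers ∅
2(m) covers 1:m
3(l) covers 0:l
4(h) covers 3:l
5(l) covers 4:h
6(l) covers 5:l
7(l) covers 6:l
8(h) covers 7:l
floor of heap: 0:l, 1:m
completions by unplaced set U, small U first (add the entries for U minus each lowest piece of U):
  |U|=1: {2}:1  {8}:1
  |U|=2: {1,2}:1  {2,8}:2  {7,8}:1
  |U|=3: {1,2,8}:3  {2,7,8}:3  {6,7,8}:1
  |U|=4: {1,2,7,8}:6  {2,6,7,8}:4  {5,6,7,8}:1
  |U|=5: {1,2,6,7,8}:10  {2,5,6,7,8}:5  {4,5,6,7,8}:1
  |U|=6: {1,2,5,6,7,8}:15  {2,4,5,6,7,8}:6  {3,4,5,6,7,8}:1
  |U|=7: {0,3,4,5,6,7,8}:1  {1,2,4,5,6,7,8}:21  {2,3,4,5,6,7,8}:7
  start at 0(l): 28
  start at 1(m): 8
sum over floor = 36

36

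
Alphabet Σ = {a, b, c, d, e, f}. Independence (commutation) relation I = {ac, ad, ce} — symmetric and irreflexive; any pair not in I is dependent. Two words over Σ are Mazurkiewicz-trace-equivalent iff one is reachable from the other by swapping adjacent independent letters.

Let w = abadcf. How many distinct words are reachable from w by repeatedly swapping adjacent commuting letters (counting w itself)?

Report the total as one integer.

drop 0:a onto floor
drop 1:b onto {0:a}
drop 2:a onto {1:b}
drop 3:d onto {1:b}
drop 4:c onto {3:d}
drop 5:f onto {2:a, 4:c}
ground layer = {0:a}
drop-orders for the pieces not yet dropped (sum over which currently-grounded one goes next):
  1 to go: {5} 1
  2 to go: {2,5} 1  {4,5} 1
  3 to go: {2,4,5} 2  {3,4,5} 1
  4 to go: {2,3,4,5} 3
  if 0:a drops first: 3 orders

3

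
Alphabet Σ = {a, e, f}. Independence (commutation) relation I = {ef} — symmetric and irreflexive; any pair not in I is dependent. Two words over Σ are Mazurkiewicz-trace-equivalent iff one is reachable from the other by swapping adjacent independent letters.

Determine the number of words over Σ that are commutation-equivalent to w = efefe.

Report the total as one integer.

10

drop 0:e onto floor
drop 1:f onto floor
drop 2:e onto {0:e}
drop 3:f onto {1:f}
drop 4:e onto {2:e}
ground layer = {0:e, 1:f}
drop-orders for the pieces not yet dropped (sum over which currently-grounded one goes next):
  1 to go: {3} 1  {4} 1
  2 to go: {1,3} 1  {2,4} 1  {3,4} 2
  3 to go: {0,2,4} 1  {1,3,4} 3  {2,3,4} 3
  if 0:e drops first: 6 orders
  if 1:f drops first: 4 orders
heap linearizations: 10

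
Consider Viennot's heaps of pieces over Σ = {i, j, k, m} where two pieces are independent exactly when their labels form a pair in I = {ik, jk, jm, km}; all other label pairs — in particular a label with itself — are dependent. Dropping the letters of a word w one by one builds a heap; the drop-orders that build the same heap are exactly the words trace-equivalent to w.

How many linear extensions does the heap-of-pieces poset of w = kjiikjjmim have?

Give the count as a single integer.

135

piece 0:k — minimal
piece 1:j — minimal
piece 2:i rests on {1:j}
piece 3:i rests on {2:i}
piece 4:k rests on {0:k}
piece 5:j rests on {3:i}
piece 6:j rests on {5:j}
piece 7:m rests on {3:i}
piece 8:i rests on {6:j, 7:m}
piece 9:m rests on {8:i}
minimal pieces: {0:k, 1:j}
ways to finish when only these pieces remain (= sum over removing one remaining piece with nothing left below it):
  1 left: {4}→1  {9}→1
  2 left: {0,4}→1  {4,9}→2  {8,9}→1
  3 left: {0,4,9}→3  {4,8,9}→3  {6,8,9}→1  {7,8,9}→1
  4 left: {0,4,8,9}→6  {4,6,8,9}→4  {4,7,8,9}→4  {5,6,8,9}→1  {6,7,8,9}→2
  5 left: {0,4,6,8,9}→10  {0,4,7,8,9}→10  {4,5,6,8,9}→5  {4,6,7,8,9}→10  {5,6,7,8,9}→3
  6 left: {0,4,5,6,8,9}→15  {0,4,6,7,8,9}→30  {3,5,6,7,8,9}→3  {4,5,6,7,8,9}→18
  7 left: {0,4,5,6,7,8,9}→63  {2,3,5,6,7,8,9}→3  {3,4,5,6,7,8,9}→21
  8 left: {0,3,4,5,6,7,8,9}→84  {1,2,3,5,6,7,8,9}→3  {2,3,4,5,6,7,8,9}→24
  placing 0:k first → 27 extensions
  placing 1:j first → 108 extensions
total linear extensions = 135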